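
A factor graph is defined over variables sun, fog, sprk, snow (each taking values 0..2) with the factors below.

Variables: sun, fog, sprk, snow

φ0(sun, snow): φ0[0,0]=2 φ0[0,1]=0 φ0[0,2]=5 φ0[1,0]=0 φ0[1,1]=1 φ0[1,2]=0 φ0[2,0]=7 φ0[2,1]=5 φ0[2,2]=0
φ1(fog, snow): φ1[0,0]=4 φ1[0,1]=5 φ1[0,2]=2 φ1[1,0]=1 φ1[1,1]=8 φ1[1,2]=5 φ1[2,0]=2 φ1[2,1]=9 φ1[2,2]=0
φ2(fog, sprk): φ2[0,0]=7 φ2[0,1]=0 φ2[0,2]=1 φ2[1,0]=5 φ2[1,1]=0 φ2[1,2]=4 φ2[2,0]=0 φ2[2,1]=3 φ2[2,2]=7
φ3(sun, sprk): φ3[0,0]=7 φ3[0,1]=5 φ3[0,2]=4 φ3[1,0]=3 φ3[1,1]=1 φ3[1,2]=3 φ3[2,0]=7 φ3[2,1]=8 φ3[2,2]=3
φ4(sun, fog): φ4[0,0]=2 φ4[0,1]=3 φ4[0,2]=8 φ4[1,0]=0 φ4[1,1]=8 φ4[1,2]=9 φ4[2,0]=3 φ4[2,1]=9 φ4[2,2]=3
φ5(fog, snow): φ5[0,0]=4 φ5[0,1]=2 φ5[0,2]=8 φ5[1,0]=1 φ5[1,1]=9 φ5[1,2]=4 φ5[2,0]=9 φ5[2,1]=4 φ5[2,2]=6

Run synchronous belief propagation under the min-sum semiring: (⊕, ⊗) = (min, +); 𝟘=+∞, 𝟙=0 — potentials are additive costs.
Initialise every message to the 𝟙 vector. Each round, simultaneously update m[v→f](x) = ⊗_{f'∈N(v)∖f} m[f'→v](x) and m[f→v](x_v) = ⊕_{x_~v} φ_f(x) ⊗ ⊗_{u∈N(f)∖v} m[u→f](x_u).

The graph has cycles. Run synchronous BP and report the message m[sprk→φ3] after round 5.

message @ round 5 = [7, 4, 5]

init: all messages = 𝟙 over 3 values
r1 m[φ0→sun] = [0, 0, 0]
r1 m[φ0→snow] = [0, 0, 0]
r1 m[φ1→fog] = [2, 1, 0]
r1 m[φ1→snow] = [1, 5, 0]
r1 m[φ2→fog] = [0, 0, 0]
r1 m[φ2→sprk] = [0, 0, 1]
r1 m[φ3→sun] = [4, 1, 3]
r1 m[φ3→sprk] = [3, 1, 3]
r1 m[φ4→sun] = [2, 0, 3]
r1 m[φ4→fog] = [0, 3, 3]
r1 m[φ5→fog] = [2, 1, 4]
r1 m[φ5→snow] = [1, 2, 4]
r1 m[sun→φ0] = [0, 0, 0]
r1 m[sun→φ3] = [0, 0, 0]
r1 m[sun→φ4] = [0, 0, 0]
r1 m[fog→φ1] = [0, 0, 0]
r1 m[fog→φ2] = [0, 0, 0]
r1 m[fog→φ4] = [0, 0, 0]
r1 m[fog→φ5] = [0, 0, 0]
r1 m[sprk→φ2] = [0, 0, 0]
r1 m[sprk→φ3] = [0, 0, 0]
r1 m[snow→φ0] = [0, 0, 0]
r1 m[snow→φ1] = [0, 0, 0]
r1 m[snow→φ5] = [0, 0, 0]
r2 m[φ0→sun] = [0, 0, 0]
r2 m[φ0→snow] = [0, 0, 0]
r2 m[φ1→fog] = [2, 1, 0]
r2 m[φ1→snow] = [1, 5, 0]
r2 m[φ2→fog] = [0, 0, 0]
r2 m[φ2→sprk] = [0, 0, 1]
r2 m[φ3→sun] = [4, 1, 3]
r2 m[φ3→sprk] = [3, 1, 3]
r2 m[φ4→sun] = [2, 0, 3]
r2 m[φ4→fog] = [0, 3, 3]
r2 m[φ5→fog] = [2, 1, 4]
r2 m[φ5→snow] = [1, 2, 4]
r2 m[sun→φ0] = [6, 1, 6]
r2 m[sun→φ3] = [2, 0, 3]
r2 m[sun→φ4] = [4, 1, 3]
r2 m[fog→φ1] = [2, 4, 7]
r2 m[fog→φ2] = [4, 5, 7]
r2 m[fog→φ4] = [4, 2, 4]
r2 m[fog→φ5] = [2, 4, 3]
r2 m[sprk→φ2] = [3, 1, 3]
r2 m[sprk→φ3] = [0, 0, 1]
r2 m[snow→φ0] = [2, 7, 4]
r2 m[snow→φ1] = [1, 2, 4]
r2 m[snow→φ5] = [1, 5, 0]
r3 m[φ0→sun] = [4, 2, 4]
r3 m[φ0→snow] = [1, 2, 1]
r3 m[φ1→fog] = [5, 2, 3]
r3 m[φ1→snow] = [5, 7, 4]
r3 m[φ2→fog] = [1, 1, 3]
r3 m[φ2→sprk] = [7, 4, 5]
r3 m[φ3→sun] = [5, 1, 4]
r3 m[φ3→sprk] = [3, 1, 3]
r3 m[φ4→sun] = [5, 4, 7]
r3 m[φ4→fog] = [1, 7, 6]
r3 m[φ5→fog] = [5, 2, 6]
r3 m[φ5→snow] = [5, 4, 8]
r3 m[sun→φ0] = [6, 1, 6]
r3 m[sun→φ3] = [2, 0, 3]
r3 m[sun→φ4] = [4, 1, 3]
r3 m[fog→φ1] = [2, 4, 7]
r3 m[fog→φ2] = [4, 5, 7]
r3 m[fog→φ4] = [4, 2, 4]
r3 m[fog→φ5] = [2, 4, 3]
r3 m[sprk→φ2] = [3, 1, 3]
r3 m[sprk→φ3] = [0, 0, 1]
r3 m[snow→φ0] = [2, 7, 4]
r3 m[snow→φ1] = [1, 2, 4]
r3 m[snow→φ5] = [1, 5, 0]
r4 m[φ0→sun] = [4, 2, 4]
r4 m[φ0→snow] = [1, 2, 1]
r4 m[φ1→fog] = [5, 2, 3]
r4 m[φ1→snow] = [5, 7, 4]
r4 m[φ2→fog] = [1, 1, 3]
r4 m[φ2→sprk] = [7, 4, 5]
r4 m[φ3→sun] = [5, 1, 4]
r4 m[φ3→sprk] = [3, 1, 3]
r4 m[φ4→sun] = [5, 4, 7]
r4 m[φ4→fog] = [1, 7, 6]
r4 m[φ5→fog] = [5, 2, 6]
r4 m[φ5→snow] = [5, 4, 8]
r4 m[sun→φ0] = [10, 5, 11]
r4 m[sun→φ3] = [9, 6, 11]
r4 m[sun→φ4] = [9, 3, 8]
r4 m[fog→φ1] = [7, 10, 15]
r4 m[fog→φ2] = [11, 11, 15]
r4 m[fog→φ4] = [11, 5, 12]
r4 m[fog→φ5] = [7, 10, 12]
r4 m[sprk→φ2] = [3, 1, 3]
r4 m[sprk→φ3] = [7, 4, 5]
r4 m[snow→φ0] = [10, 11, 12]
r4 m[snow→φ1] = [6, 6, 9]
r4 m[snow→φ5] = [6, 9, 5]
r5 m[φ0→sun] = [11, 10, 12]
r5 m[φ0→snow] = [5, 6, 5]
r5 m[φ1→fog] = [10, 7, 8]
r5 m[φ1→snow] = [11, 12, 9]
r5 m[φ2→fog] = [1, 1, 3]
r5 m[φ2→sprk] = [15, 11, 12]
r5 m[φ3→sun] = [9, 5, 8]
r5 m[φ3→sprk] = [9, 7, 9]
r5 m[φ4→sun] = [8, 11, 14]
r5 m[φ4→fog] = [3, 11, 11]
r5 m[φ5→fog] = [10, 7, 11]
r5 m[φ5→snow] = [11, 9, 14]
r5 m[sun→φ0] = [10, 5, 11]
r5 m[sun→φ3] = [9, 6, 11]
r5 m[sun→φ4] = [9, 3, 8]
r5 m[fog→φ1] = [7, 10, 15]
r5 m[fog→φ2] = [11, 11, 15]
r5 m[fog→φ4] = [11, 5, 12]
r5 m[fog→φ5] = [7, 10, 12]
r5 m[sprk→φ2] = [3, 1, 3]
r5 m[sprk→φ3] = [7, 4, 5]
r5 m[snow→φ0] = [10, 11, 12]
r5 m[snow→φ1] = [6, 6, 9]
r5 m[snow→φ5] = [6, 9, 5]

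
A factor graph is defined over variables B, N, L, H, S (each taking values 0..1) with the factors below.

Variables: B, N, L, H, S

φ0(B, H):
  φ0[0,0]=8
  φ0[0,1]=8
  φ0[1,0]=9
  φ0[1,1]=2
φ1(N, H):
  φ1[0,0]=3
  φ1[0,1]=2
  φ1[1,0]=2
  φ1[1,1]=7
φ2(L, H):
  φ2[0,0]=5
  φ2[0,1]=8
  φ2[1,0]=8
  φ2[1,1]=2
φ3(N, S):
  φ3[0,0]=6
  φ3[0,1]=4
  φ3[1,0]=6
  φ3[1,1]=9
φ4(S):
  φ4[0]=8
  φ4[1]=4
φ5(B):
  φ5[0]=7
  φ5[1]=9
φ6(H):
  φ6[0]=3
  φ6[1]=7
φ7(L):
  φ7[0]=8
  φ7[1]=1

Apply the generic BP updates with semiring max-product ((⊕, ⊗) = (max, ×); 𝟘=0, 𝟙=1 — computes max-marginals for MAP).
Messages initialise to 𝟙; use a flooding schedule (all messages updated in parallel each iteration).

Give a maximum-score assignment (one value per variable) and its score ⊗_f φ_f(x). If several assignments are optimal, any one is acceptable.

init: all messages = 𝟙 over 2 values
r1 m[φ0→B] = [8, 9]
r1 m[φ0→H] = [9, 8]
r1 m[φ1→N] = [3, 7]
r1 m[φ1→H] = [3, 7]
r1 m[φ2→L] = [8, 8]
r1 m[φ2→H] = [8, 8]
r1 m[φ3→N] = [6, 9]
r1 m[φ3→S] = [6, 9]
r1 m[φ4→S] = [8, 4]
r1 m[φ5→B] = [7, 9]
r1 m[φ6→H] = [3, 7]
r1 m[φ7→L] = [8, 1]
r1 m[B→φ0] = [1, 1]
r1 m[B→φ5] = [1, 1]
r1 m[N→φ1] = [1, 1]
r1 m[N→φ3] = [1, 1]
r1 m[L→φ2] = [1, 1]
r1 m[L→φ7] = [1, 1]
r1 m[H→φ0] = [1, 1]
r1 m[H→φ1] = [1, 1]
r1 m[H→φ2] = [1, 1]
r1 m[H→φ6] = [1, 1]
r1 m[S→φ3] = [1, 1]
r1 m[S→φ4] = [1, 1]
r2 m[φ0→B] = [8, 9]
r2 m[φ0→H] = [9, 8]
r2 m[φ1→N] = [3, 7]
r2 m[φ1→H] = [3, 7]
r2 m[φ2→L] = [8, 8]
r2 m[φ2→H] = [8, 8]
r2 m[φ3→N] = [6, 9]
r2 m[φ3→S] = [6, 9]
r2 m[φ4→S] = [8, 4]
r2 m[φ5→B] = [7, 9]
r2 m[φ6→H] = [3, 7]
r2 m[φ7→L] = [8, 1]
r2 m[B→φ0] = [7, 9]
r2 m[B→φ5] = [8, 9]
r2 m[N→φ1] = [6, 9]
r2 m[N→φ3] = [3, 7]
r2 m[L→φ2] = [8, 1]
r2 m[L→φ7] = [8, 8]
r2 m[H→φ0] = [72, 392]
r2 m[H→φ1] = [216, 448]
r2 m[H→φ2] = [81, 392]
r2 m[H→φ6] = [216, 448]
r2 m[S→φ3] = [8, 4]
r2 m[S→φ4] = [6, 9]
r3 m[φ0→B] = [3136, 784]
r3 m[φ0→H] = [81, 56]
r3 m[φ1→N] = [896, 3136]
r3 m[φ1→H] = [18, 63]
r3 m[φ2→L] = [3136, 784]
r3 m[φ2→H] = [40, 64]
r3 m[φ3→N] = [48, 48]
r3 m[φ3→S] = [42, 63]
r3 m[φ4→S] = [8, 4]
r3 m[φ5→B] = [7, 9]
r3 m[φ6→H] = [3, 7]
r3 m[φ7→L] = [8, 1]
r3 m[B→φ0] = [7, 9]
r3 m[B→φ5] = [8, 9]
r3 m[N→φ1] = [6, 9]
r3 m[N→φ3] = [3, 7]
r3 m[L→φ2] = [8, 1]
r3 m[L→φ7] = [8, 8]
r3 m[H→φ0] = [72, 392]
r3 m[H→φ1] = [216, 448]
r3 m[H→φ2] = [81, 392]
r3 m[H→φ6] = [216, 448]
r3 m[S→φ3] = [8, 4]
r3 m[S→φ4] = [6, 9]
r4 m[φ0→B] = [3136, 784]
r4 m[φ0→H] = [81, 56]
r4 m[φ1→N] = [896, 3136]
r4 m[φ1→H] = [18, 63]
r4 m[φ2→L] = [3136, 784]
r4 m[φ2→H] = [40, 64]
r4 m[φ3→N] = [48, 48]
r4 m[φ3→S] = [42, 63]
r4 m[φ4→S] = [8, 4]
r4 m[φ5→B] = [7, 9]
r4 m[φ6→H] = [3, 7]
r4 m[φ7→L] = [8, 1]
r4 m[B→φ0] = [7, 9]
r4 m[B→φ5] = [3136, 784]
r4 m[N→φ1] = [48, 48]
r4 m[N→φ3] = [896, 3136]
r4 m[L→φ2] = [8, 1]
r4 m[L→φ7] = [3136, 784]
r4 m[H→φ0] = [2160, 28224]
r4 m[H→φ1] = [9720, 25088]
r4 m[H→φ2] = [4374, 24696]
r4 m[H→φ6] = [58320, 225792]
r4 m[S→φ3] = [8, 4]
r4 m[S→φ4] = [42, 63]
r5 m[φ0→B] = [225792, 56448]
r5 m[φ0→H] = [81, 56]
r5 m[φ1→N] = [50176, 175616]
r5 m[φ1→H] = [144, 336]
r5 m[φ2→L] = [197568, 49392]
r5 m[φ2→H] = [40, 64]
r5 m[φ3→N] = [48, 48]
r5 m[φ3→S] = [18816, 28224]
r5 m[φ4→S] = [8, 4]
r5 m[φ5→B] = [7, 9]
r5 m[φ6→H] = [3, 7]
r5 m[φ7→L] = [8, 1]
r5 m[B→φ0] = [7, 9]
r5 m[B→φ5] = [3136, 784]
r5 m[N→φ1] = [48, 48]
r5 m[N→φ3] = [896, 3136]
r5 m[L→φ2] = [8, 1]
r5 m[L→φ7] = [3136, 784]
r5 m[H→φ0] = [2160, 28224]
r5 m[H→φ1] = [9720, 25088]
r5 m[H→φ2] = [4374, 24696]
r5 m[H→φ6] = [58320, 225792]
r5 m[S→φ3] = [8, 4]
r5 m[S→φ4] = [42, 63]
r6 m[φ0→B] = [225792, 56448]
r6 m[φ0→H] = [81, 56]
r6 m[φ1→N] = [50176, 175616]
r6 m[φ1→H] = [144, 336]
r6 m[φ2→L] = [197568, 49392]
r6 m[φ2→H] = [40, 64]
r6 m[φ3→N] = [48, 48]
r6 m[φ3→S] = [18816, 28224]
r6 m[φ4→S] = [8, 4]
r6 m[φ5→B] = [7, 9]
r6 m[φ6→H] = [3, 7]
r6 m[φ7→L] = [8, 1]
r6 m[B→φ0] = [7, 9]
r6 m[B→φ5] = [225792, 56448]
r6 m[N→φ1] = [48, 48]
r6 m[N→φ3] = [50176, 175616]
r6 m[L→φ2] = [8, 1]
r6 m[L→φ7] = [197568, 49392]
r6 m[H→φ0] = [17280, 150528]
r6 m[H→φ1] = [9720, 25088]
r6 m[H→φ2] = [34992, 131712]
r6 m[H→φ6] = [466560, 1204224]
r6 m[S→φ3] = [8, 4]
r6 m[S→φ4] = [18816, 28224]
r7 m[φ0→B] = [1204224, 301056]
r7 m[φ0→H] = [81, 56]
r7 m[φ1→N] = [50176, 175616]
r7 m[φ1→H] = [144, 336]
r7 m[φ2→L] = [1053696, 279936]
r7 m[φ2→H] = [40, 64]
r7 m[φ3→N] = [48, 48]
r7 m[φ3→S] = [1053696, 1580544]
r7 m[φ4→S] = [8, 4]
r7 m[φ5→B] = [7, 9]
r7 m[φ6→H] = [3, 7]
r7 m[φ7→L] = [8, 1]
r7 m[B→φ0] = [7, 9]
r7 m[B→φ5] = [225792, 56448]
r7 m[N→φ1] = [48, 48]
r7 m[N→φ3] = [50176, 175616]
r7 m[L→φ2] = [8, 1]
r7 m[L→φ7] = [197568, 49392]
r7 m[H→φ0] = [17280, 150528]
r7 m[H→φ1] = [9720, 25088]
r7 m[H→φ2] = [34992, 131712]
r7 m[H→φ6] = [466560, 1204224]
r7 m[S→φ3] = [8, 4]
r7 m[S→φ4] = [18816, 28224]
r8 m[φ0→B] = [1204224, 301056]
r8 m[φ0→H] = [81, 56]
r8 m[φ1→N] = [50176, 175616]
r8 m[φ1→H] = [144, 336]
r8 m[φ2→L] = [1053696, 279936]
r8 m[φ2→H] = [40, 64]
r8 m[φ3→N] = [48, 48]
r8 m[φ3→S] = [1053696, 1580544]
r8 m[φ4→S] = [8, 4]
r8 m[φ5→B] = [7, 9]
r8 m[φ6→H] = [3, 7]
r8 m[φ7→L] = [8, 1]
r8 m[B→φ0] = [7, 9]
r8 m[B→φ5] = [1204224, 301056]
r8 m[N→φ1] = [48, 48]
r8 m[N→φ3] = [50176, 175616]
r8 m[L→φ2] = [8, 1]
r8 m[L→φ7] = [1053696, 279936]
r8 m[H→φ0] = [17280, 150528]
r8 m[H→φ1] = [9720, 25088]
r8 m[H→φ2] = [34992, 131712]
r8 m[H→φ6] = [466560, 1204224]
r8 m[S→φ3] = [8, 4]
r8 m[S→φ4] = [1053696, 1580544]
r9 m[φ0→B] = [1204224, 301056]
r9 m[φ0→H] = [81, 56]
r9 m[φ1→N] = [50176, 175616]
r9 m[φ1→H] = [144, 336]
r9 m[φ2→L] = [1053696, 279936]
r9 m[φ2→H] = [40, 64]
r9 m[φ3→N] = [48, 48]
r9 m[φ3→S] = [1053696, 1580544]
r9 m[φ4→S] = [8, 4]
r9 m[φ5→B] = [7, 9]
r9 m[φ6→H] = [3, 7]
r9 m[φ7→L] = [8, 1]
r9 m[B→φ0] = [7, 9]
r9 m[B→φ5] = [1204224, 301056]
r9 m[N→φ1] = [48, 48]
r9 m[N→φ3] = [50176, 175616]
r9 m[L→φ2] = [8, 1]
r9 m[L→φ7] = [1053696, 279936]
r9 m[H→φ0] = [17280, 150528]
r9 m[H→φ1] = [9720, 25088]
r9 m[H→φ2] = [34992, 131712]
r9 m[H→φ6] = [466560, 1204224]
r9 m[S→φ3] = [8, 4]
r9 m[S→φ4] = [1053696, 1580544]
fixed point reached at round 9
traceback from B: (B=0, N=1, L=0, H=1, S=0), score=8429568

assignment: (B=0, N=1, L=0, H=1, S=0); score = 8429568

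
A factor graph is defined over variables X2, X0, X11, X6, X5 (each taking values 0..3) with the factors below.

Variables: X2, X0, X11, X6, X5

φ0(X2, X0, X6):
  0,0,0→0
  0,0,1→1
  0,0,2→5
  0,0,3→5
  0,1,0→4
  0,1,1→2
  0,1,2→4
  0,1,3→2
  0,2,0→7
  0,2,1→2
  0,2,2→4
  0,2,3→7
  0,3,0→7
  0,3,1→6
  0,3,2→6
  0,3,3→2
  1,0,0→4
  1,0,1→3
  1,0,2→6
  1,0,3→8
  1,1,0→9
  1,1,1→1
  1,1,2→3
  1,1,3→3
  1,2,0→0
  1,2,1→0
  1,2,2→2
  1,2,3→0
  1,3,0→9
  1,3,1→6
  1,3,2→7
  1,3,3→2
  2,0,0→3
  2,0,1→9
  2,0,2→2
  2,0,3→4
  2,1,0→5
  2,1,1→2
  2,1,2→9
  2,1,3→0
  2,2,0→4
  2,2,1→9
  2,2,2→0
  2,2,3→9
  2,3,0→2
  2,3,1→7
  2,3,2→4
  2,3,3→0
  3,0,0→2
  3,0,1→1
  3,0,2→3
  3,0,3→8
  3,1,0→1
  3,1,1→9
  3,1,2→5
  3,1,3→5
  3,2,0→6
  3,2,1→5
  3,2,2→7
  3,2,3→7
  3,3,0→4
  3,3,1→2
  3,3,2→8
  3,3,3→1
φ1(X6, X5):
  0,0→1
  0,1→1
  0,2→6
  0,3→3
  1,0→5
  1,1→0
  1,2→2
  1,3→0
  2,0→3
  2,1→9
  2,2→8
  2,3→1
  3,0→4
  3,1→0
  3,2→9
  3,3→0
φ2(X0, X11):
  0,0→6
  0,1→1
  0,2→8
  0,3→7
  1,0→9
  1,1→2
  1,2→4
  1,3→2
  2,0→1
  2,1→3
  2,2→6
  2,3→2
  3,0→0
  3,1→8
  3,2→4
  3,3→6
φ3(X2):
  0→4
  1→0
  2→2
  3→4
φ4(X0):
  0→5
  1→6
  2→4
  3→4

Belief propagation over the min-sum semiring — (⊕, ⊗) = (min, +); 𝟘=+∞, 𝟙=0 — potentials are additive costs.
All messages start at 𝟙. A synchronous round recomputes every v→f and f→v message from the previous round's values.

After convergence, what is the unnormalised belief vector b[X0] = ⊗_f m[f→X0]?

init: all messages = 𝟙 over 4 values
r1 m[φ0→X2] = [0, 0, 0, 1]
r1 m[φ0→X0] = [0, 0, 0, 0]
r1 m[φ0→X6] = [0, 0, 0, 0]
r1 m[φ1→X6] = [1, 0, 1, 0]
r1 m[φ1→X5] = [1, 0, 2, 0]
r1 m[φ2→X0] = [1, 2, 1, 0]
r1 m[φ2→X11] = [0, 1, 4, 2]
r1 m[φ3→X2] = [4, 0, 2, 4]
r1 m[φ4→X0] = [5, 6, 4, 4]
r1 m[X2→φ0] = [0, 0, 0, 0]
r1 m[X2→φ3] = [0, 0, 0, 0]
r1 m[X0→φ0] = [0, 0, 0, 0]
r1 m[X0→φ2] = [0, 0, 0, 0]
r1 m[X0→φ4] = [0, 0, 0, 0]
r1 m[X11→φ2] = [0, 0, 0, 0]
r1 m[X6→φ0] = [0, 0, 0, 0]
r1 m[X6→φ1] = [0, 0, 0, 0]
r1 m[X5→φ1] = [0, 0, 0, 0]
r2 m[φ0→X2] = [0, 0, 0, 1]
r2 m[φ0→X0] = [0, 0, 0, 0]
r2 m[φ0→X6] = [0, 0, 0, 0]
r2 m[φ1→X6] = [1, 0, 1, 0]
r2 m[φ1→X5] = [1, 0, 2, 0]
r2 m[φ2→X0] = [1, 2, 1, 0]
r2 m[φ2→X11] = [0, 1, 4, 2]
r2 m[φ3→X2] = [4, 0, 2, 4]
r2 m[φ4→X0] = [5, 6, 4, 4]
r2 m[X2→φ0] = [4, 0, 2, 4]
r2 m[X2→φ3] = [0, 0, 0, 1]
r2 m[X0→φ0] = [6, 8, 5, 4]
r2 m[X0→φ2] = [5, 6, 4, 4]
r2 m[X0→φ4] = [1, 2, 1, 0]
r2 m[X11→φ2] = [0, 0, 0, 0]
r2 m[X6→φ0] = [1, 0, 1, 0]
r2 m[X6→φ1] = [0, 0, 0, 0]
r2 m[X5→φ1] = [0, 0, 0, 0]
r3 m[φ0→X2] = [6, 5, 4, 5]
r3 m[φ0→X0] = [3, 1, 0, 2]
r3 m[φ0→X6] = [5, 5, 7, 5]
r3 m[φ1→X6] = [1, 0, 1, 0]
r3 m[φ1→X5] = [1, 0, 2, 0]
r3 m[φ2→X0] = [1, 2, 1, 0]
r3 m[φ2→X11] = [4, 6, 8, 6]
r3 m[φ3→X2] = [4, 0, 2, 4]
r3 m[φ4→X0] = [5, 6, 4, 4]
r3 m[X2→φ0] = [4, 0, 2, 4]
r3 m[X2→φ3] = [0, 0, 0, 1]
r3 m[X0→φ0] = [6, 8, 5, 4]
r3 m[X0→φ2] = [5, 6, 4, 4]
r3 m[X0→φ4] = [1, 2, 1, 0]
r3 m[X11→φ2] = [0, 0, 0, 0]
r3 m[X6→φ0] = [1, 0, 1, 0]
r3 m[X6→φ1] = [0, 0, 0, 0]
r3 m[X5→φ1] = [0, 0, 0, 0]
r4 m[φ0→X2] = [6, 5, 4, 5]
r4 m[φ0→X0] = [3, 1, 0, 2]
r4 m[φ0→X6] = [5, 5, 7, 5]
r4 m[φ1→X6] = [1, 0, 1, 0]
r4 m[φ1→X5] = [1, 0, 2, 0]
r4 m[φ2→X0] = [1, 2, 1, 0]
r4 m[φ2→X11] = [4, 6, 8, 6]
r4 m[φ3→X2] = [4, 0, 2, 4]
r4 m[φ4→X0] = [5, 6, 4, 4]
r4 m[X2→φ0] = [4, 0, 2, 4]
r4 m[X2→φ3] = [6, 5, 4, 5]
r4 m[X0→φ0] = [6, 8, 5, 4]
r4 m[X0→φ2] = [8, 7, 4, 6]
r4 m[X0→φ4] = [4, 3, 1, 2]
r4 m[X11→φ2] = [0, 0, 0, 0]
r4 m[X6→φ0] = [1, 0, 1, 0]
r4 m[X6→φ1] = [5, 5, 7, 5]
r4 m[X5→φ1] = [0, 0, 0, 0]
r5 m[φ0→X2] = [6, 5, 4, 5]
r5 m[φ0→X0] = [3, 1, 0, 2]
r5 m[φ0→X6] = [5, 5, 7, 5]
r5 m[φ1→X6] = [1, 0, 1, 0]
r5 m[φ1→X5] = [6, 5, 7, 5]
r5 m[φ2→X0] = [1, 2, 1, 0]
r5 m[φ2→X11] = [5, 7, 10, 6]
r5 m[φ3→X2] = [4, 0, 2, 4]
r5 m[φ4→X0] = [5, 6, 4, 4]
r5 m[X2→φ0] = [4, 0, 2, 4]
r5 m[X2→φ3] = [6, 5, 4, 5]
r5 m[X0→φ0] = [6, 8, 5, 4]
r5 m[X0→φ2] = [8, 7, 4, 6]
r5 m[X0→φ4] = [4, 3, 1, 2]
r5 m[X11→φ2] = [0, 0, 0, 0]
r5 m[X6→φ0] = [1, 0, 1, 0]
r5 m[X6→φ1] = [5, 5, 7, 5]
r5 m[X5→φ1] = [0, 0, 0, 0]
r6 m[φ0→X2] = [6, 5, 4, 5]
r6 m[φ0→X0] = [3, 1, 0, 2]
r6 m[φ0→X6] = [5, 5, 7, 5]
r6 m[φ1→X6] = [1, 0, 1, 0]
r6 m[φ1→X5] = [6, 5, 7, 5]
r6 m[φ2→X0] = [1, 2, 1, 0]
r6 m[φ2→X11] = [5, 7, 10, 6]
r6 m[φ3→X2] = [4, 0, 2, 4]
r6 m[φ4→X0] = [5, 6, 4, 4]
r6 m[X2→φ0] = [4, 0, 2, 4]
r6 m[X2→φ3] = [6, 5, 4, 5]
r6 m[X0→φ0] = [6, 8, 5, 4]
r6 m[X0→φ2] = [8, 7, 4, 6]
r6 m[X0→φ4] = [4, 3, 1, 2]
r6 m[X11→φ2] = [0, 0, 0, 0]
r6 m[X6→φ0] = [1, 0, 1, 0]
r6 m[X6→φ1] = [5, 5, 7, 5]
r6 m[X5→φ1] = [0, 0, 0, 0]
fixed point reached at round 6
b[X0] = ⊗ incoming = [9, 9, 5, 6]

b[X0] = [9, 9, 5, 6]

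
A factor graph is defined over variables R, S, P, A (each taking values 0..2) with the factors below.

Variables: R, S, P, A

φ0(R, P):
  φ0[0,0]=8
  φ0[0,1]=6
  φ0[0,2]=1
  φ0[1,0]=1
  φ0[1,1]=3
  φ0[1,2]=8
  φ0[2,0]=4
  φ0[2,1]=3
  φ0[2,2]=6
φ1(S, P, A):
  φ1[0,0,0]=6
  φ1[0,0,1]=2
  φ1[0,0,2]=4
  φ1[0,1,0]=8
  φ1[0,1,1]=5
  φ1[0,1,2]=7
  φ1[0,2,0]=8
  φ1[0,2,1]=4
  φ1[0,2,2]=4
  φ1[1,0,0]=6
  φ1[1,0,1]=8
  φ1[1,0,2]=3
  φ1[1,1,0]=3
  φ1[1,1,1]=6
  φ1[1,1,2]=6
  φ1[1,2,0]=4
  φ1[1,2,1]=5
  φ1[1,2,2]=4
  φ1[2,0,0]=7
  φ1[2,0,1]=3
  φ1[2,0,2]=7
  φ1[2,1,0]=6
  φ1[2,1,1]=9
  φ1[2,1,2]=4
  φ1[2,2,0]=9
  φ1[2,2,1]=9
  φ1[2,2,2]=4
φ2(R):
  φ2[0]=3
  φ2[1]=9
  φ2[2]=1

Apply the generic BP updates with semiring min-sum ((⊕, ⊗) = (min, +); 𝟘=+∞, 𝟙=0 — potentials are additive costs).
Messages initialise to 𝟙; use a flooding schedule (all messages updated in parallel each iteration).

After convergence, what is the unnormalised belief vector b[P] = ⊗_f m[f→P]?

b[P] = [7, 7, 8]

init: all messages = 𝟙 over 3 values
r1 m[φ0→R] = [1, 1, 3]
r1 m[φ0→P] = [1, 3, 1]
r1 m[φ1→S] = [2, 3, 3]
r1 m[φ1→P] = [2, 3, 4]
r1 m[φ1→A] = [3, 2, 3]
r1 m[φ2→R] = [3, 9, 1]
r1 m[R→φ0] = [0, 0, 0]
r1 m[R→φ2] = [0, 0, 0]
r1 m[S→φ1] = [0, 0, 0]
r1 m[P→φ0] = [0, 0, 0]
r1 m[P→φ1] = [0, 0, 0]
r1 m[A→φ1] = [0, 0, 0]
r2 m[φ0→R] = [1, 1, 3]
r2 m[φ0→P] = [1, 3, 1]
r2 m[φ1→S] = [2, 3, 3]
r2 m[φ1→P] = [2, 3, 4]
r2 m[φ1→A] = [3, 2, 3]
r2 m[φ2→R] = [3, 9, 1]
r2 m[R→φ0] = [3, 9, 1]
r2 m[R→φ2] = [1, 1, 3]
r2 m[S→φ1] = [0, 0, 0]
r2 m[P→φ0] = [2, 3, 4]
r2 m[P→φ1] = [1, 3, 1]
r2 m[A→φ1] = [0, 0, 0]
r3 m[φ0→R] = [5, 3, 6]
r3 m[φ0→P] = [5, 4, 4]
r3 m[φ1→S] = [3, 4, 4]
r3 m[φ1→P] = [2, 3, 4]
r3 m[φ1→A] = [5, 3, 4]
r3 m[φ2→R] = [3, 9, 1]
r3 m[R→φ0] = [3, 9, 1]
r3 m[R→φ2] = [1, 1, 3]
r3 m[S→φ1] = [0, 0, 0]
r3 m[P→φ0] = [2, 3, 4]
r3 m[P→φ1] = [1, 3, 1]
r3 m[A→φ1] = [0, 0, 0]
r4 m[φ0→R] = [5, 3, 6]
r4 m[φ0→P] = [5, 4, 4]
r4 m[φ1→S] = [3, 4, 4]
r4 m[φ1→P] = [2, 3, 4]
r4 m[φ1→A] = [5, 3, 4]
r4 m[φ2→R] = [3, 9, 1]
r4 m[R→φ0] = [3, 9, 1]
r4 m[R→φ2] = [5, 3, 6]
r4 m[S→φ1] = [0, 0, 0]
r4 m[P→φ0] = [2, 3, 4]
r4 m[P→φ1] = [5, 4, 4]
r4 m[A→φ1] = [0, 0, 0]
r5 m[φ0→R] = [5, 3, 6]
r5 m[φ0→P] = [5, 4, 4]
r5 m[φ1→S] = [7, 7, 8]
r5 m[φ1→P] = [2, 3, 4]
r5 m[φ1→A] = [7, 7, 8]
r5 m[φ2→R] = [3, 9, 1]
r5 m[R→φ0] = [3, 9, 1]
r5 m[R→φ2] = [5, 3, 6]
r5 m[S→φ1] = [0, 0, 0]
r5 m[P→φ0] = [2, 3, 4]
r5 m[P→φ1] = [5, 4, 4]
r5 m[A→φ1] = [0, 0, 0]
r6 m[φ0→R] = [5, 3, 6]
r6 m[φ0→P] = [5, 4, 4]
r6 m[φ1→S] = [7, 7, 8]
r6 m[φ1→P] = [2, 3, 4]
r6 m[φ1→A] = [7, 7, 8]
r6 m[φ2→R] = [3, 9, 1]
r6 m[R→φ0] = [3, 9, 1]
r6 m[R→φ2] = [5, 3, 6]
r6 m[S→φ1] = [0, 0, 0]
r6 m[P→φ0] = [2, 3, 4]
r6 m[P→φ1] = [5, 4, 4]
r6 m[A→φ1] = [0, 0, 0]
fixed point reached at round 6
b[P] = ⊗ incoming = [7, 7, 8]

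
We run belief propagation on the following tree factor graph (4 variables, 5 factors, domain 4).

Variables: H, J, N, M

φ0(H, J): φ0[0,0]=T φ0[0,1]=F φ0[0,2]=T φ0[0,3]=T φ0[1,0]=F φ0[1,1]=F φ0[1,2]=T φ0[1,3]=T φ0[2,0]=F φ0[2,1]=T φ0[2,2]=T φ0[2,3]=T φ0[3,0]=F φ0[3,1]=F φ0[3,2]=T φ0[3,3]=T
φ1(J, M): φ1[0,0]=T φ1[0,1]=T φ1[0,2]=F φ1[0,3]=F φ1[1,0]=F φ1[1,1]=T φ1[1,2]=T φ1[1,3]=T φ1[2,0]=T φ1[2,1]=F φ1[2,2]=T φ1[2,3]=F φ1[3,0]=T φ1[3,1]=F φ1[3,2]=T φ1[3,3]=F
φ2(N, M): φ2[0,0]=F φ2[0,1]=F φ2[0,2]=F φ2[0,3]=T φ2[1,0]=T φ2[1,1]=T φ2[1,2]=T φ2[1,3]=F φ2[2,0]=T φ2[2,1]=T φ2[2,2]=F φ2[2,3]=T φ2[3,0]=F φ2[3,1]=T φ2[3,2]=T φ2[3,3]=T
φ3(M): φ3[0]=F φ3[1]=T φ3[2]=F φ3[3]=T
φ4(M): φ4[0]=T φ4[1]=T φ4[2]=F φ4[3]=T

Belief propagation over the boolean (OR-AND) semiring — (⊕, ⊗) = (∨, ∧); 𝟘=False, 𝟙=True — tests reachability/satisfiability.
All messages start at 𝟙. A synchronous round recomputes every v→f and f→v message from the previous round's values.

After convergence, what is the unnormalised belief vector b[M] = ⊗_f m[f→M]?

b[M] = [F, T, F, T]

init: all messages = 𝟙 over 4 values
r1 m[φ0→H] = [T, T, T, T]
r1 m[φ0→J] = [T, T, T, T]
r1 m[φ1→J] = [T, T, T, T]
r1 m[φ1→M] = [T, T, T, T]
r1 m[φ2→N] = [T, T, T, T]
r1 m[φ2→M] = [T, T, T, T]
r1 m[φ3→M] = [F, T, F, T]
r1 m[φ4→M] = [T, T, F, T]
r1 m[H→φ0] = [T, T, T, T]
r1 m[J→φ0] = [T, T, T, T]
r1 m[J→φ1] = [T, T, T, T]
r1 m[N→φ2] = [T, T, T, T]
r1 m[M→φ1] = [T, T, T, T]
r1 m[M→φ2] = [T, T, T, T]
r1 m[M→φ3] = [T, T, T, T]
r1 m[M→φ4] = [T, T, T, T]
r2 m[φ0→H] = [T, T, T, T]
r2 m[φ0→J] = [T, T, T, T]
r2 m[φ1→J] = [T, T, T, T]
r2 m[φ1→M] = [T, T, T, T]
r2 m[φ2→N] = [T, T, T, T]
r2 m[φ2→M] = [T, T, T, T]
r2 m[φ3→M] = [F, T, F, T]
r2 m[φ4→M] = [T, T, F, T]
r2 m[H→φ0] = [T, T, T, T]
r2 m[J→φ0] = [T, T, T, T]
r2 m[J→φ1] = [T, T, T, T]
r2 m[N→φ2] = [T, T, T, T]
r2 m[M→φ1] = [F, T, F, T]
r2 m[M→φ2] = [F, T, F, T]
r2 m[M→φ3] = [T, T, F, T]
r2 m[M→φ4] = [F, T, F, T]
r3 m[φ0→H] = [T, T, T, T]
r3 m[φ0→J] = [T, T, T, T]
r3 m[φ1→J] = [T, T, F, F]
r3 m[φ1→M] = [T, T, T, T]
r3 m[φ2→N] = [T, T, T, T]
r3 m[φ2→M] = [T, T, T, T]
r3 m[φ3→M] = [F, T, F, T]
r3 m[φ4→M] = [T, T, F, T]
r3 m[H→φ0] = [T, T, T, T]
r3 m[J→φ0] = [T, T, T, T]
r3 m[J→φ1] = [T, T, T, T]
r3 m[N→φ2] = [T, T, T, T]
r3 m[M→φ1] = [F, T, F, T]
r3 m[M→φ2] = [F, T, F, T]
r3 m[M→φ3] = [T, T, F, T]
r3 m[M→φ4] = [F, T, F, T]
r4 m[φ0→H] = [T, T, T, T]
r4 m[φ0→J] = [T, T, T, T]
r4 m[φ1→J] = [T, T, F, F]
r4 m[φ1→M] = [T, T, T, T]
r4 m[φ2→N] = [T, T, T, T]
r4 m[φ2→M] = [T, T, T, T]
r4 m[φ3→M] = [F, T, F, T]
r4 m[φ4→M] = [T, T, F, T]
r4 m[H→φ0] = [T, T, T, T]
r4 m[J→φ0] = [T, T, F, F]
r4 m[J→φ1] = [T, T, T, T]
r4 m[N→φ2] = [T, T, T, T]
r4 m[M→φ1] = [F, T, F, T]
r4 m[M→φ2] = [F, T, F, T]
r4 m[M→φ3] = [T, T, F, T]
r4 m[M→φ4] = [F, T, F, T]
r5 m[φ0→H] = [T, F, T, F]
r5 m[φ0→J] = [T, T, T, T]
r5 m[φ1→J] = [T, T, F, F]
r5 m[φ1→M] = [T, T, T, T]
r5 m[φ2→N] = [T, T, T, T]
r5 m[φ2→M] = [T, T, T, T]
r5 m[φ3→M] = [F, T, F, T]
r5 m[φ4→M] = [T, T, F, T]
r5 m[H→φ0] = [T, T, T, T]
r5 m[J→φ0] = [T, T, F, F]
r5 m[J→φ1] = [T, T, T, T]
r5 m[N→φ2] = [T, T, T, T]
r5 m[M→φ1] = [F, T, F, T]
r5 m[M→φ2] = [F, T, F, T]
r5 m[M→φ3] = [T, T, F, T]
r5 m[M→φ4] = [F, T, F, T]
r6 m[φ0→H] = [T, F, T, F]
r6 m[φ0→J] = [T, T, T, T]
r6 m[φ1→J] = [T, T, F, F]
r6 m[φ1→M] = [T, T, T, T]
r6 m[φ2→N] = [T, T, T, T]
r6 m[φ2→M] = [T, T, T, T]
r6 m[φ3→M] = [F, T, F, T]
r6 m[φ4→M] = [T, T, F, T]
r6 m[H→φ0] = [T, T, T, T]
r6 m[J→φ0] = [T, T, F, F]
r6 m[J→φ1] = [T, T, T, T]
r6 m[N→φ2] = [T, T, T, T]
r6 m[M→φ1] = [F, T, F, T]
r6 m[M→φ2] = [F, T, F, T]
r6 m[M→φ3] = [T, T, F, T]
r6 m[M→φ4] = [F, T, F, T]
fixed point reached at round 6
b[M] = ⊗ incoming = [F, T, F, T]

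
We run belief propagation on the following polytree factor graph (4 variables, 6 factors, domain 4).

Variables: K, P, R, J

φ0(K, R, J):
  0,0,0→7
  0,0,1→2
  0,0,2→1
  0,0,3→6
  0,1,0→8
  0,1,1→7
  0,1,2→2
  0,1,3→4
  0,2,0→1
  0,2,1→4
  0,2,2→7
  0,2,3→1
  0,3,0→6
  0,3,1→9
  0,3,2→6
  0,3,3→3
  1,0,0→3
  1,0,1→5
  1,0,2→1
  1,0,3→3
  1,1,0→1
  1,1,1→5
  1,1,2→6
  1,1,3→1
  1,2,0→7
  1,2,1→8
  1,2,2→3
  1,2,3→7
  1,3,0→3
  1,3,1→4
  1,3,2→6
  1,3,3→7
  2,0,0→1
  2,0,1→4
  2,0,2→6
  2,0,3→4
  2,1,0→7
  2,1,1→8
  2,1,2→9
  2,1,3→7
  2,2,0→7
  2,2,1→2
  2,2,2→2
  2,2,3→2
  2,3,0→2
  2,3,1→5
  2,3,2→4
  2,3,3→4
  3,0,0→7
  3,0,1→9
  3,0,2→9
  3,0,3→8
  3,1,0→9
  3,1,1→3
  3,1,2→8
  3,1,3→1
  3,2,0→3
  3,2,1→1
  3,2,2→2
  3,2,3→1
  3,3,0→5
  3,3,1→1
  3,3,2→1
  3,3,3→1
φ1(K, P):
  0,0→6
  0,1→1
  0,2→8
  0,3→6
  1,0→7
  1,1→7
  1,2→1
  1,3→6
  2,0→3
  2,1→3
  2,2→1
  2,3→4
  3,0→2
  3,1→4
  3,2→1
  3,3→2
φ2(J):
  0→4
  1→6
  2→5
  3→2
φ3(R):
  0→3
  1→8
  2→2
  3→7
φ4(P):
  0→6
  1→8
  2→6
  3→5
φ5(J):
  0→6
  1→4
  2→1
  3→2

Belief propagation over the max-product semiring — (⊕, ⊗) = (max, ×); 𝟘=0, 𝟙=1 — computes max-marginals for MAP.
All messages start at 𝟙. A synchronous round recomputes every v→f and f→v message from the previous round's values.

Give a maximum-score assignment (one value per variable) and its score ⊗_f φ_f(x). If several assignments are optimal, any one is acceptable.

assignment: (K=0, P=2, R=1, J=0); score = 73728

init: all messages = 𝟙 over 4 values
r1 m[φ0→K] = [9, 8, 9, 9]
r1 m[φ0→R] = [9, 9, 8, 9]
r1 m[φ0→J] = [9, 9, 9, 8]
r1 m[φ1→K] = [8, 7, 4, 4]
r1 m[φ1→P] = [7, 7, 8, 6]
r1 m[φ2→J] = [4, 6, 5, 2]
r1 m[φ3→R] = [3, 8, 2, 7]
r1 m[φ4→P] = [6, 8, 6, 5]
r1 m[φ5→J] = [6, 4, 1, 2]
r1 m[K→φ0] = [1, 1, 1, 1]
r1 m[K→φ1] = [1, 1, 1, 1]
r1 m[P→φ1] = [1, 1, 1, 1]
r1 m[P→φ4] = [1, 1, 1, 1]
r1 m[R→φ0] = [1, 1, 1, 1]
r1 m[R→φ3] = [1, 1, 1, 1]
r1 m[J→φ0] = [1, 1, 1, 1]
r1 m[J→φ2] = [1, 1, 1, 1]
r1 m[J→φ5] = [1, 1, 1, 1]
r2 m[φ0→K] = [9, 8, 9, 9]
r2 m[φ0→R] = [9, 9, 8, 9]
r2 m[φ0→J] = [9, 9, 9, 8]
r2 m[φ1→K] = [8, 7, 4, 4]
r2 m[φ1→P] = [7, 7, 8, 6]
r2 m[φ2→J] = [4, 6, 5, 2]
r2 m[φ3→R] = [3, 8, 2, 7]
r2 m[φ4→P] = [6, 8, 6, 5]
r2 m[φ5→J] = [6, 4, 1, 2]
r2 m[K→φ0] = [8, 7, 4, 4]
r2 m[K→φ1] = [9, 8, 9, 9]
r2 m[P→φ1] = [6, 8, 6, 5]
r2 m[P→φ4] = [7, 7, 8, 6]
r2 m[R→φ0] = [3, 8, 2, 7]
r2 m[R→φ3] = [9, 9, 8, 9]
r2 m[J→φ0] = [24, 24, 5, 4]
r2 m[J→φ2] = [54, 36, 9, 16]
r2 m[J→φ5] = [36, 54, 45, 16]
r3 m[φ0→K] = [1536, 960, 1536, 1728]
r3 m[φ0→R] = [1344, 1536, 1344, 1728]
r3 m[φ0→J] = [512, 504, 336, 343]
r3 m[φ1→K] = [48, 56, 24, 32]
r3 m[φ1→P] = [56, 56, 72, 54]
r3 m[φ2→J] = [4, 6, 5, 2]
r3 m[φ3→R] = [3, 8, 2, 7]
r3 m[φ4→P] = [6, 8, 6, 5]
r3 m[φ5→J] = [6, 4, 1, 2]
r3 m[K→φ0] = [8, 7, 4, 4]
r3 m[K→φ1] = [9, 8, 9, 9]
r3 m[P→φ1] = [6, 8, 6, 5]
r3 m[P→φ4] = [7, 7, 8, 6]
r3 m[R→φ0] = [3, 8, 2, 7]
r3 m[R→φ3] = [9, 9, 8, 9]
r3 m[J→φ0] = [24, 24, 5, 4]
r3 m[J→φ2] = [54, 36, 9, 16]
r3 m[J→φ5] = [36, 54, 45, 16]
r4 m[φ0→K] = [1536, 960, 1536, 1728]
r4 m[φ0→R] = [1344, 1536, 1344, 1728]
r4 m[φ0→J] = [512, 504, 336, 343]
r4 m[φ1→K] = [48, 56, 24, 32]
r4 m[φ1→P] = [56, 56, 72, 54]
r4 m[φ2→J] = [4, 6, 5, 2]
r4 m[φ3→R] = [3, 8, 2, 7]
r4 m[φ4→P] = [6, 8, 6, 5]
r4 m[φ5→J] = [6, 4, 1, 2]
r4 m[K→φ0] = [48, 56, 24, 32]
r4 m[K→φ1] = [1536, 960, 1536, 1728]
r4 m[P→φ1] = [6, 8, 6, 5]
r4 m[P→φ4] = [56, 56, 72, 54]
r4 m[R→φ0] = [3, 8, 2, 7]
r4 m[R→φ3] = [1344, 1536, 1344, 1728]
r4 m[J→φ0] = [24, 24, 5, 4]
r4 m[J→φ2] = [3072, 2016, 336, 686]
r4 m[J→φ5] = [2048, 3024, 1680, 686]
r5 m[φ0→K] = [1536, 960, 1536, 1728]
r5 m[φ0→R] = [8064, 9216, 10752, 10368]
r5 m[φ0→J] = [3072, 3024, 2688, 2744]
r5 m[φ1→K] = [48, 56, 24, 32]
r5 m[φ1→P] = [9216, 6912, 12288, 9216]
r5 m[φ2→J] = [4, 6, 5, 2]
r5 m[φ3→R] = [3, 8, 2, 7]
r5 m[φ4→P] = [6, 8, 6, 5]
r5 m[φ5→J] = [6, 4, 1, 2]
r5 m[K→φ0] = [48, 56, 24, 32]
r5 m[K→φ1] = [1536, 960, 1536, 1728]
r5 m[P→φ1] = [6, 8, 6, 5]
r5 m[P→φ4] = [56, 56, 72, 54]
r5 m[R→φ0] = [3, 8, 2, 7]
r5 m[R→φ3] = [1344, 1536, 1344, 1728]
r5 m[J→φ0] = [24, 24, 5, 4]
r5 m[J→φ2] = [3072, 2016, 336, 686]
r5 m[J→φ5] = [2048, 3024, 1680, 686]
r6 m[φ0→K] = [1536, 960, 1536, 1728]
r6 m[φ0→R] = [8064, 9216, 10752, 10368]
r6 m[φ0→J] = [3072, 3024, 2688, 2744]
r6 m[φ1→K] = [48, 56, 24, 32]
r6 m[φ1→P] = [9216, 6912, 12288, 9216]
r6 m[φ2→J] = [4, 6, 5, 2]
r6 m[φ3→R] = [3, 8, 2, 7]
r6 m[φ4→P] = [6, 8, 6, 5]
r6 m[φ5→J] = [6, 4, 1, 2]
r6 m[K→φ0] = [48, 56, 24, 32]
r6 m[K→φ1] = [1536, 960, 1536, 1728]
r6 m[P→φ1] = [6, 8, 6, 5]
r6 m[P→φ4] = [9216, 6912, 12288, 9216]
r6 m[R→φ0] = [3, 8, 2, 7]
r6 m[R→φ3] = [8064, 9216, 10752, 10368]
r6 m[J→φ0] = [24, 24, 5, 4]
r6 m[J→φ2] = [18432, 12096, 2688, 5488]
r6 m[J→φ5] = [12288, 18144, 13440, 5488]
r7 m[φ0→K] = [1536, 960, 1536, 1728]
r7 m[φ0→R] = [8064, 9216, 10752, 10368]
r7 m[φ0→J] = [3072, 3024, 2688, 2744]
r7 m[φ1→K] = [48, 56, 24, 32]
r7 m[φ1→P] = [9216, 6912, 12288, 9216]
r7 m[φ2→J] = [4, 6, 5, 2]
r7 m[φ3→R] = [3, 8, 2, 7]
r7 m[φ4→P] = [6, 8, 6, 5]
r7 m[φ5→J] = [6, 4, 1, 2]
r7 m[K→φ0] = [48, 56, 24, 32]
r7 m[K→φ1] = [1536, 960, 1536, 1728]
r7 m[P→φ1] = [6, 8, 6, 5]
r7 m[P→φ4] = [9216, 6912, 12288, 9216]
r7 m[R→φ0] = [3, 8, 2, 7]
r7 m[R→φ3] = [8064, 9216, 10752, 10368]
r7 m[J→φ0] = [24, 24, 5, 4]
r7 m[J→φ2] = [18432, 12096, 2688, 5488]
r7 m[J→φ5] = [12288, 18144, 13440, 5488]
fixed point reached at round 7
traceback from K: (K=0, P=2, R=1, J=0), score=73728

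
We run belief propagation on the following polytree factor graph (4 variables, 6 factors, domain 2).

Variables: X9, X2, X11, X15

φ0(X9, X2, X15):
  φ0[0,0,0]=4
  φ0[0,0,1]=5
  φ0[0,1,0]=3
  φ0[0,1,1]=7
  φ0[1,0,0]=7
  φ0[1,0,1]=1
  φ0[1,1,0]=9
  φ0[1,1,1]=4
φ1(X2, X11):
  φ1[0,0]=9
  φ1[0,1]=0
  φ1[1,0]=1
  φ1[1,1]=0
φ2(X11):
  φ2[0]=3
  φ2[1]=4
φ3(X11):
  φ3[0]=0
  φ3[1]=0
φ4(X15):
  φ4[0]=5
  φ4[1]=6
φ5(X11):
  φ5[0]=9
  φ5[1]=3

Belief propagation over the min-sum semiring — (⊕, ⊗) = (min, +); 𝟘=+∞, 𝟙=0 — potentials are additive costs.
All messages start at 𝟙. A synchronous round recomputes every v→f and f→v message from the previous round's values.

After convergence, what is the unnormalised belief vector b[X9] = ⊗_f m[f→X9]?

b[X9] = [15, 14]

init: all messages = 𝟙 over 2 values
r1 m[φ0→X9] = [3, 1]
r1 m[φ0→X2] = [1, 3]
r1 m[φ0→X15] = [3, 1]
r1 m[φ1→X2] = [0, 0]
r1 m[φ1→X11] = [1, 0]
r1 m[φ2→X11] = [3, 4]
r1 m[φ3→X11] = [0, 0]
r1 m[φ4→X15] = [5, 6]
r1 m[φ5→X11] = [9, 3]
r1 m[X9→φ0] = [0, 0]
r1 m[X2→φ0] = [0, 0]
r1 m[X2→φ1] = [0, 0]
r1 m[X11→φ1] = [0, 0]
r1 m[X11→φ2] = [0, 0]
r1 m[X11→φ3] = [0, 0]
r1 m[X11→φ5] = [0, 0]
r1 m[X15→φ0] = [0, 0]
r1 m[X15→φ4] = [0, 0]
r2 m[φ0→X9] = [3, 1]
r2 m[φ0→X2] = [1, 3]
r2 m[φ0→X15] = [3, 1]
r2 m[φ1→X2] = [0, 0]
r2 m[φ1→X11] = [1, 0]
r2 m[φ2→X11] = [3, 4]
r2 m[φ3→X11] = [0, 0]
r2 m[φ4→X15] = [5, 6]
r2 m[φ5→X11] = [9, 3]
r2 m[X9→φ0] = [0, 0]
r2 m[X2→φ0] = [0, 0]
r2 m[X2→φ1] = [1, 3]
r2 m[X11→φ1] = [12, 7]
r2 m[X11→φ2] = [10, 3]
r2 m[X11→φ3] = [13, 7]
r2 m[X11→φ5] = [4, 4]
r2 m[X15→φ0] = [5, 6]
r2 m[X15→φ4] = [3, 1]
r3 m[φ0→X9] = [8, 7]
r3 m[φ0→X2] = [7, 8]
r3 m[φ0→X15] = [3, 1]
r3 m[φ1→X2] = [7, 7]
r3 m[φ1→X11] = [4, 1]
r3 m[φ2→X11] = [3, 4]
r3 m[φ3→X11] = [0, 0]
r3 m[φ4→X15] = [5, 6]
r3 m[φ5→X11] = [9, 3]
r3 m[X9→φ0] = [0, 0]
r3 m[X2→φ0] = [0, 0]
r3 m[X2→φ1] = [1, 3]
r3 m[X11→φ1] = [12, 7]
r3 m[X11→φ2] = [10, 3]
r3 m[X11→φ3] = [13, 7]
r3 m[X11→φ5] = [4, 4]
r3 m[X15→φ0] = [5, 6]
r3 m[X15→φ4] = [3, 1]
r4 m[φ0→X9] = [8, 7]
r4 m[φ0→X2] = [7, 8]
r4 m[φ0→X15] = [3, 1]
r4 m[φ1→X2] = [7, 7]
r4 m[φ1→X11] = [4, 1]
r4 m[φ2→X11] = [3, 4]
r4 m[φ3→X11] = [0, 0]
r4 m[φ4→X15] = [5, 6]
r4 m[φ5→X11] = [9, 3]
r4 m[X9→φ0] = [0, 0]
r4 m[X2→φ0] = [7, 7]
r4 m[X2→φ1] = [7, 8]
r4 m[X11→φ1] = [12, 7]
r4 m[X11→φ2] = [13, 4]
r4 m[X11→φ3] = [16, 8]
r4 m[X11→φ5] = [7, 5]
r4 m[X15→φ0] = [5, 6]
r4 m[X15→φ4] = [3, 1]
r5 m[φ0→X9] = [15, 14]
r5 m[φ0→X2] = [7, 8]
r5 m[φ0→X15] = [10, 8]
r5 m[φ1→X2] = [7, 7]
r5 m[φ1→X11] = [9, 7]
r5 m[φ2→X11] = [3, 4]
r5 m[φ3→X11] = [0, 0]
r5 m[φ4→X15] = [5, 6]
r5 m[φ5→X11] = [9, 3]
r5 m[X9→φ0] = [0, 0]
r5 m[X2→φ0] = [7, 7]
r5 m[X2→φ1] = [7, 8]
r5 m[X11→φ1] = [12, 7]
r5 m[X11→φ2] = [13, 4]
r5 m[X11→φ3] = [16, 8]
r5 m[X11→φ5] = [7, 5]
r5 m[X15→φ0] = [5, 6]
r5 m[X15→φ4] = [3, 1]
r6 m[φ0→X9] = [15, 14]
r6 m[φ0→X2] = [7, 8]
r6 m[φ0→X15] = [10, 8]
r6 m[φ1→X2] = [7, 7]
r6 m[φ1→X11] = [9, 7]
r6 m[φ2→X11] = [3, 4]
r6 m[φ3→X11] = [0, 0]
r6 m[φ4→X15] = [5, 6]
r6 m[φ5→X11] = [9, 3]
r6 m[X9→φ0] = [0, 0]
r6 m[X2→φ0] = [7, 7]
r6 m[X2→φ1] = [7, 8]
r6 m[X11→φ1] = [12, 7]
r6 m[X11→φ2] = [18, 10]
r6 m[X11→φ3] = [21, 14]
r6 m[X11→φ5] = [12, 11]
r6 m[X15→φ0] = [5, 6]
r6 m[X15→φ4] = [10, 8]
r7 m[φ0→X9] = [15, 14]
r7 m[φ0→X2] = [7, 8]
r7 m[φ0→X15] = [10, 8]
r7 m[φ1→X2] = [7, 7]
r7 m[φ1→X11] = [9, 7]
r7 m[φ2→X11] = [3, 4]
r7 m[φ3→X11] = [0, 0]
r7 m[φ4→X15] = [5, 6]
r7 m[φ5→X11] = [9, 3]
r7 m[X9→φ0] = [0, 0]
r7 m[X2→φ0] = [7, 7]
r7 m[X2→φ1] = [7, 8]
r7 m[X11→φ1] = [12, 7]
r7 m[X11→φ2] = [18, 10]
r7 m[X11→φ3] = [21, 14]
r7 m[X11→φ5] = [12, 11]
r7 m[X15→φ0] = [5, 6]
r7 m[X15→φ4] = [10, 8]
fixed point reached at round 7
b[X9] = ⊗ incoming = [15, 14]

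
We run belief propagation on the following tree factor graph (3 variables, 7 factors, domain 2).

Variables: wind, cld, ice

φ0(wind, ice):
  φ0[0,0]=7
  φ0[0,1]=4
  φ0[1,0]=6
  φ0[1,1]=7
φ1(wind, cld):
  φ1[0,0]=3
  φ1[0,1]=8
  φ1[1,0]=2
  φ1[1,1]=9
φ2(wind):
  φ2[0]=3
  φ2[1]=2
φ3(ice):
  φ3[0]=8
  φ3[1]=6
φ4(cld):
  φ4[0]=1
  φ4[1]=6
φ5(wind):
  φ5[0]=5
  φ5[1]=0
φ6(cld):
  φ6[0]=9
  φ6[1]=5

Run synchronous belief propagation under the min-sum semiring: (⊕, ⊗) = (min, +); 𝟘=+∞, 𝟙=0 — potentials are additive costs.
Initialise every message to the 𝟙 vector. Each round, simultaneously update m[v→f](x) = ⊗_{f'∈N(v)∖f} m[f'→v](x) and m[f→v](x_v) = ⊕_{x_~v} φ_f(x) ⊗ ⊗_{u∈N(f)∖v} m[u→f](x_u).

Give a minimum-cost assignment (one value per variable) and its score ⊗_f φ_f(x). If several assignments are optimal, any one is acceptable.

init: all messages = 𝟙 over 2 values
r1 m[φ0→wind] = [4, 6]
r1 m[φ0→ice] = [6, 4]
r1 m[φ1→wind] = [3, 2]
r1 m[φ1→cld] = [2, 8]
r1 m[φ2→wind] = [3, 2]
r1 m[φ3→ice] = [8, 6]
r1 m[φ4→cld] = [1, 6]
r1 m[φ5→wind] = [5, 0]
r1 m[φ6→cld] = [9, 5]
r1 m[wind→φ0] = [0, 0]
r1 m[wind→φ1] = [0, 0]
r1 m[wind→φ2] = [0, 0]
r1 m[wind→φ5] = [0, 0]
r1 m[cld→φ1] = [0, 0]
r1 m[cld→φ4] = [0, 0]
r1 m[cld→φ6] = [0, 0]
r1 m[ice→φ0] = [0, 0]
r1 m[ice→φ3] = [0, 0]
r2 m[φ0→wind] = [4, 6]
r2 m[φ0→ice] = [6, 4]
r2 m[φ1→wind] = [3, 2]
r2 m[φ1→cld] = [2, 8]
r2 m[φ2→wind] = [3, 2]
r2 m[φ3→ice] = [8, 6]
r2 m[φ4→cld] = [1, 6]
r2 m[φ5→wind] = [5, 0]
r2 m[φ6→cld] = [9, 5]
r2 m[wind→φ0] = [11, 4]
r2 m[wind→φ1] = [12, 8]
r2 m[wind→φ2] = [12, 8]
r2 m[wind→φ5] = [10, 10]
r2 m[cld→φ1] = [10, 11]
r2 m[cld→φ4] = [11, 13]
r2 m[cld→φ6] = [3, 14]
r2 m[ice→φ0] = [8, 6]
r2 m[ice→φ3] = [6, 4]
r3 m[φ0→wind] = [10, 13]
r3 m[φ0→ice] = [10, 11]
r3 m[φ1→wind] = [13, 12]
r3 m[φ1→cld] = [10, 17]
r3 m[φ2→wind] = [3, 2]
r3 m[φ3→ice] = [8, 6]
r3 m[φ4→cld] = [1, 6]
r3 m[φ5→wind] = [5, 0]
r3 m[φ6→cld] = [9, 5]
r3 m[wind→φ0] = [11, 4]
r3 m[wind→φ1] = [12, 8]
r3 m[wind→φ2] = [12, 8]
r3 m[wind→φ5] = [10, 10]
r3 m[cld→φ1] = [10, 11]
r3 m[cld→φ4] = [11, 13]
r3 m[cld→φ6] = [3, 14]
r3 m[ice→φ0] = [8, 6]
r3 m[ice→φ3] = [6, 4]
r4 m[φ0→wind] = [10, 13]
r4 m[φ0→ice] = [10, 11]
r4 m[φ1→wind] = [13, 12]
r4 m[φ1→cld] = [10, 17]
r4 m[φ2→wind] = [3, 2]
r4 m[φ3→ice] = [8, 6]
r4 m[φ4→cld] = [1, 6]
r4 m[φ5→wind] = [5, 0]
r4 m[φ6→cld] = [9, 5]
r4 m[wind→φ0] = [21, 14]
r4 m[wind→φ1] = [18, 15]
r4 m[wind→φ2] = [28, 25]
r4 m[wind→φ5] = [26, 27]
r4 m[cld→φ1] = [10, 11]
r4 m[cld→φ4] = [19, 22]
r4 m[cld→φ6] = [11, 23]
r4 m[ice→φ0] = [8, 6]
r4 m[ice→φ3] = [10, 11]
r5 m[φ0→wind] = [10, 13]
r5 m[φ0→ice] = [20, 21]
r5 m[φ1→wind] = [13, 12]
r5 m[φ1→cld] = [17, 24]
r5 m[φ2→wind] = [3, 2]
r5 m[φ3→ice] = [8, 6]
r5 m[φ4→cld] = [1, 6]
r5 m[φ5→wind] = [5, 0]
r5 m[φ6→cld] = [9, 5]
r5 m[wind→φ0] = [21, 14]
r5 m[wind→φ1] = [18, 15]
r5 m[wind→φ2] = [28, 25]
r5 m[wind→φ5] = [26, 27]
r5 m[cld→φ1] = [10, 11]
r5 m[cld→φ4] = [19, 22]
r5 m[cld→φ6] = [11, 23]
r5 m[ice→φ0] = [8, 6]
r5 m[ice→φ3] = [10, 11]
r6 m[φ0→wind] = [10, 13]
r6 m[φ0→ice] = [20, 21]
r6 m[φ1→wind] = [13, 12]
r6 m[φ1→cld] = [17, 24]
r6 m[φ2→wind] = [3, 2]
r6 m[φ3→ice] = [8, 6]
r6 m[φ4→cld] = [1, 6]
r6 m[φ5→wind] = [5, 0]
r6 m[φ6→cld] = [9, 5]
r6 m[wind→φ0] = [21, 14]
r6 m[wind→φ1] = [18, 15]
r6 m[wind→φ2] = [28, 25]
r6 m[wind→φ5] = [26, 27]
r6 m[cld→φ1] = [10, 11]
r6 m[cld→φ4] = [26, 29]
r6 m[cld→φ6] = [18, 30]
r6 m[ice→φ0] = [8, 6]
r6 m[ice→φ3] = [20, 21]
r7 m[φ0→wind] = [10, 13]
r7 m[φ0→ice] = [20, 21]
r7 m[φ1→wind] = [13, 12]
r7 m[φ1→cld] = [17, 24]
r7 m[φ2→wind] = [3, 2]
r7 m[φ3→ice] = [8, 6]
r7 m[φ4→cld] = [1, 6]
r7 m[φ5→wind] = [5, 0]
r7 m[φ6→cld] = [9, 5]
r7 m[wind→φ0] = [21, 14]
r7 m[wind→φ1] = [18, 15]
r7 m[wind→φ2] = [28, 25]
r7 m[wind→φ5] = [26, 27]
r7 m[cld→φ1] = [10, 11]
r7 m[cld→φ4] = [26, 29]
r7 m[cld→φ6] = [18, 30]
r7 m[ice→φ0] = [8, 6]
r7 m[ice→φ3] = [20, 21]
fixed point reached at round 7
traceback from wind: (wind=1, cld=0, ice=1), score=27

assignment: (wind=1, cld=0, ice=1); score = 27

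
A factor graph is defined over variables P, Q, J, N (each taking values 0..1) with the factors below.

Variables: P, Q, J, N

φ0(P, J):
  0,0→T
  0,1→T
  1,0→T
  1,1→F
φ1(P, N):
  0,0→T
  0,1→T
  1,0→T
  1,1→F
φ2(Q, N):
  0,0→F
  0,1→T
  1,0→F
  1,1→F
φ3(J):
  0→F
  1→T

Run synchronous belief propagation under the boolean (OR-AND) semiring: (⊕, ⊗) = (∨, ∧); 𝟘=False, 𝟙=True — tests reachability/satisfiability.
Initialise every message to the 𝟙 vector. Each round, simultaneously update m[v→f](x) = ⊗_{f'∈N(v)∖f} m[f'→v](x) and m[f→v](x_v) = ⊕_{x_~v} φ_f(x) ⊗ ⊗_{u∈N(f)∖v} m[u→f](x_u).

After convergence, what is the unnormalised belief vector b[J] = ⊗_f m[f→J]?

b[J] = [F, T]

init: all messages = 𝟙 over 2 values
r1 m[φ0→P] = [T, T]
r1 m[φ0→J] = [T, T]
r1 m[φ1→P] = [T, T]
r1 m[φ1→N] = [T, T]
r1 m[φ2→Q] = [T, F]
r1 m[φ2→N] = [F, T]
r1 m[φ3→J] = [F, T]
r1 m[P→φ0] = [T, T]
r1 m[P→φ1] = [T, T]
r1 m[Q→φ2] = [T, T]
r1 m[J→φ0] = [T, T]
r1 m[J→φ3] = [T, T]
r1 m[N→φ1] = [T, T]
r1 m[N→φ2] = [T, T]
r2 m[φ0→P] = [T, T]
r2 m[φ0→J] = [T, T]
r2 m[φ1→P] = [T, T]
r2 m[φ1→N] = [T, T]
r2 m[φ2→Q] = [T, F]
r2 m[φ2→N] = [F, T]
r2 m[φ3→J] = [F, T]
r2 m[P→φ0] = [T, T]
r2 m[P→φ1] = [T, T]
r2 m[Q→φ2] = [T, T]
r2 m[J→φ0] = [F, T]
r2 m[J→φ3] = [T, T]
r2 m[N→φ1] = [F, T]
r2 m[N→φ2] = [T, T]
r3 m[φ0→P] = [T, F]
r3 m[φ0→J] = [T, T]
r3 m[φ1→P] = [T, F]
r3 m[φ1→N] = [T, T]
r3 m[φ2→Q] = [T, F]
r3 m[φ2→N] = [F, T]
r3 m[φ3→J] = [F, T]
r3 m[P→φ0] = [T, T]
r3 m[P→φ1] = [T, T]
r3 m[Q→φ2] = [T, T]
r3 m[J→φ0] = [F, T]
r3 m[J→φ3] = [T, T]
r3 m[N→φ1] = [F, T]
r3 m[N→φ2] = [T, T]
r4 m[φ0→P] = [T, F]
r4 m[φ0→J] = [T, T]
r4 m[φ1→P] = [T, F]
r4 m[φ1→N] = [T, T]
r4 m[φ2→Q] = [T, F]
r4 m[φ2→N] = [F, T]
r4 m[φ3→J] = [F, T]
r4 m[P→φ0] = [T, F]
r4 m[P→φ1] = [T, F]
r4 m[Q→φ2] = [T, T]
r4 m[J→φ0] = [F, T]
r4 m[J→φ3] = [T, T]
r4 m[N→φ1] = [F, T]
r4 m[N→φ2] = [T, T]
r5 m[φ0→P] = [T, F]
r5 m[φ0→J] = [T, T]
r5 m[φ1→P] = [T, F]
r5 m[φ1→N] = [T, T]
r5 m[φ2→Q] = [T, F]
r5 m[φ2→N] = [F, T]
r5 m[φ3→J] = [F, T]
r5 m[P→φ0] = [T, F]
r5 m[P→φ1] = [T, F]
r5 m[Q→φ2] = [T, T]
r5 m[J→φ0] = [F, T]
r5 m[J→φ3] = [T, T]
r5 m[N→φ1] = [F, T]
r5 m[N→φ2] = [T, T]
fixed point reached at round 5
b[J] = ⊗ incoming = [F, T]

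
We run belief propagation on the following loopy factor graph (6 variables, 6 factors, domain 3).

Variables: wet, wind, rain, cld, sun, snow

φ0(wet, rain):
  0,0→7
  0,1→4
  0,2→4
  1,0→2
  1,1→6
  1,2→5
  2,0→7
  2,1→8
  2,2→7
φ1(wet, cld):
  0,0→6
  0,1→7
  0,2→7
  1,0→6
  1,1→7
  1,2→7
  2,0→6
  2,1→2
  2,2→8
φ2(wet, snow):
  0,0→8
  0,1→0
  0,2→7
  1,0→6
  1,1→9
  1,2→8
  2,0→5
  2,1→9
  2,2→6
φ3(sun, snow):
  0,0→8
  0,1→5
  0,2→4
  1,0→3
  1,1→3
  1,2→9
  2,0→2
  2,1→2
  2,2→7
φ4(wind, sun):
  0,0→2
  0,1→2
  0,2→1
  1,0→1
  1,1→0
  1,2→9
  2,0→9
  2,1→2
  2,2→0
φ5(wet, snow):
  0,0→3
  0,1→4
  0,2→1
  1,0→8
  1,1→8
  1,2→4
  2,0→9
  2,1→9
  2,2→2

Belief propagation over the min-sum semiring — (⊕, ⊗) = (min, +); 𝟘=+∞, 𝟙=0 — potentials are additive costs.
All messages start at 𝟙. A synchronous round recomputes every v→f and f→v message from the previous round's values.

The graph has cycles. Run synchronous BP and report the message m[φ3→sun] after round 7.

message @ round 7 = [41, 39, 38]

init: all messages = 𝟙 over 3 values
r1 m[φ0→wet] = [4, 2, 7]
r1 m[φ0→rain] = [2, 4, 4]
r1 m[φ1→wet] = [6, 6, 2]
r1 m[φ1→cld] = [6, 2, 7]
r1 m[φ2→wet] = [0, 6, 5]
r1 m[φ2→snow] = [5, 0, 6]
r1 m[φ3→sun] = [4, 3, 2]
r1 m[φ3→snow] = [2, 2, 4]
r1 m[φ4→wind] = [1, 0, 0]
r1 m[φ4→sun] = [1, 0, 0]
r1 m[φ5→wet] = [1, 4, 2]
r1 m[φ5→snow] = [3, 4, 1]
r1 m[wet→φ0] = [0, 0, 0]
r1 m[wet→φ1] = [0, 0, 0]
r1 m[wet→φ2] = [0, 0, 0]
r1 m[wet→φ5] = [0, 0, 0]
r1 m[wind→φ4] = [0, 0, 0]
r1 m[rain→φ0] = [0, 0, 0]
r1 m[cld→φ1] = [0, 0, 0]
r1 m[sun→φ3] = [0, 0, 0]
r1 m[sun→φ4] = [0, 0, 0]
r1 m[snow→φ2] = [0, 0, 0]
r1 m[snow→φ3] = [0, 0, 0]
r1 m[snow→φ5] = [0, 0, 0]
r2 m[φ0→wet] = [4, 2, 7]
r2 m[φ0→rain] = [2, 4, 4]
r2 m[φ1→wet] = [6, 6, 2]
r2 m[φ1→cld] = [6, 2, 7]
r2 m[φ2→wet] = [0, 6, 5]
r2 m[φ2→snow] = [5, 0, 6]
r2 m[φ3→sun] = [4, 3, 2]
r2 m[φ3→snow] = [2, 2, 4]
r2 m[φ4→wind] = [1, 0, 0]
r2 m[φ4→sun] = [1, 0, 0]
r2 m[φ5→wet] = [1, 4, 2]
r2 m[φ5→snow] = [3, 4, 1]
r2 m[wet→φ0] = [7, 16, 9]
r2 m[wet→φ1] = [5, 12, 14]
r2 m[wet→φ2] = [11, 12, 11]
r2 m[wet→φ5] = [10, 14, 14]
r2 m[wind→φ4] = [0, 0, 0]
r2 m[rain→φ0] = [0, 0, 0]
r2 m[cld→φ1] = [0, 0, 0]
r2 m[sun→φ3] = [1, 0, 0]
r2 m[sun→φ4] = [4, 3, 2]
r2 m[snow→φ2] = [5, 6, 5]
r2 m[snow→φ3] = [8, 4, 7]
r2 m[snow→φ5] = [7, 2, 10]
r3 m[φ0→wet] = [4, 2, 7]
r3 m[φ0→rain] = [14, 11, 11]
r3 m[φ1→wet] = [6, 6, 2]
r3 m[φ1→cld] = [11, 12, 12]
r3 m[φ2→wet] = [6, 11, 10]
r3 m[φ2→snow] = [16, 11, 17]
r3 m[φ3→sun] = [9, 7, 6]
r3 m[φ3→snow] = [2, 2, 5]
r3 m[φ4→wind] = [3, 3, 2]
r3 m[φ4→sun] = [1, 0, 0]
r3 m[φ5→wet] = [6, 10, 11]
r3 m[φ5→snow] = [13, 14, 11]
r3 m[wet→φ0] = [7, 16, 9]
r3 m[wet→φ1] = [5, 12, 14]
r3 m[wet→φ2] = [11, 12, 11]
r3 m[wet→φ5] = [10, 14, 14]
r3 m[wind→φ4] = [0, 0, 0]
r3 m[rain→φ0] = [0, 0, 0]
r3 m[cld→φ1] = [0, 0, 0]
r3 m[sun→φ3] = [1, 0, 0]
r3 m[sun→φ4] = [4, 3, 2]
r3 m[snow→φ2] = [5, 6, 5]
r3 m[snow→φ3] = [8, 4, 7]
r3 m[snow→φ5] = [7, 2, 10]
r4 m[φ0→wet] = [4, 2, 7]
r4 m[φ0→rain] = [14, 11, 11]
r4 m[φ1→wet] = [6, 6, 2]
r4 m[φ1→cld] = [11, 12, 12]
r4 m[φ2→wet] = [6, 11, 10]
r4 m[φ2→snow] = [16, 11, 17]
r4 m[φ3→sun] = [9, 7, 6]
r4 m[φ3→snow] = [2, 2, 5]
r4 m[φ4→wind] = [3, 3, 2]
r4 m[φ4→sun] = [1, 0, 0]
r4 m[φ5→wet] = [6, 10, 11]
r4 m[φ5→snow] = [13, 14, 11]
r4 m[wet→φ0] = [18, 27, 23]
r4 m[wet→φ1] = [16, 23, 28]
r4 m[wet→φ2] = [16, 18, 20]
r4 m[wet→φ5] = [16, 19, 19]
r4 m[wind→φ4] = [0, 0, 0]
r4 m[rain→φ0] = [0, 0, 0]
r4 m[cld→φ1] = [0, 0, 0]
r4 m[sun→φ3] = [1, 0, 0]
r4 m[sun→φ4] = [9, 7, 6]
r4 m[snow→φ2] = [15, 16, 16]
r4 m[snow→φ3] = [29, 25, 28]
r4 m[snow→φ5] = [18, 13, 22]
r5 m[φ0→wet] = [4, 2, 7]
r5 m[φ0→rain] = [25, 22, 22]
r5 m[φ1→wet] = [6, 6, 2]
r5 m[φ1→cld] = [22, 23, 23]
r5 m[φ2→wet] = [16, 21, 20]
r5 m[φ2→snow] = [24, 16, 23]
r5 m[φ3→sun] = [30, 28, 27]
r5 m[φ3→snow] = [2, 2, 5]
r5 m[φ4→wind] = [7, 7, 6]
r5 m[φ4→sun] = [1, 0, 0]
r5 m[φ5→wet] = [17, 21, 22]
r5 m[φ5→snow] = [19, 20, 17]
r5 m[wet→φ0] = [18, 27, 23]
r5 m[wet→φ1] = [16, 23, 28]
r5 m[wet→φ2] = [16, 18, 20]
r5 m[wet→φ5] = [16, 19, 19]
r5 m[wind→φ4] = [0, 0, 0]
r5 m[rain→φ0] = [0, 0, 0]
r5 m[cld→φ1] = [0, 0, 0]
r5 m[sun→φ3] = [1, 0, 0]
r5 m[sun→φ4] = [9, 7, 6]
r5 m[snow→φ2] = [15, 16, 16]
r5 m[snow→φ3] = [29, 25, 28]
r5 m[snow→φ5] = [18, 13, 22]
r6 m[φ0→wet] = [4, 2, 7]
r6 m[φ0→rain] = [25, 22, 22]
r6 m[φ1→wet] = [6, 6, 2]
r6 m[φ1→cld] = [22, 23, 23]
r6 m[φ2→wet] = [16, 21, 20]
r6 m[φ2→snow] = [24, 16, 23]
r6 m[φ3→sun] = [30, 28, 27]
r6 m[φ3→snow] = [2, 2, 5]
r6 m[φ4→wind] = [7, 7, 6]
r6 m[φ4→sun] = [1, 0, 0]
r6 m[φ5→wet] = [17, 21, 22]
r6 m[φ5→snow] = [19, 20, 17]
r6 m[wet→φ0] = [39, 48, 44]
r6 m[wet→φ1] = [37, 44, 49]
r6 m[wet→φ2] = [27, 29, 31]
r6 m[wet→φ5] = [26, 29, 29]
r6 m[wind→φ4] = [0, 0, 0]
r6 m[rain→φ0] = [0, 0, 0]
r6 m[cld→φ1] = [0, 0, 0]
r6 m[sun→φ3] = [1, 0, 0]
r6 m[sun→φ4] = [30, 28, 27]
r6 m[snow→φ2] = [21, 22, 22]
r6 m[snow→φ3] = [43, 36, 40]
r6 m[snow→φ5] = [26, 18, 28]
r7 m[φ0→wet] = [4, 2, 7]
r7 m[φ0→rain] = [46, 43, 43]
r7 m[φ1→wet] = [6, 6, 2]
r7 m[φ1→cld] = [43, 44, 44]
r7 m[φ2→wet] = [22, 27, 26]
r7 m[φ2→snow] = [35, 27, 34]
r7 m[φ3→sun] = [41, 39, 38]
r7 m[φ3→snow] = [2, 2, 5]
r7 m[φ4→wind] = [28, 28, 27]
r7 m[φ4→sun] = [1, 0, 0]
r7 m[φ5→wet] = [22, 26, 27]
r7 m[φ5→snow] = [29, 30, 27]
r7 m[wet→φ0] = [39, 48, 44]
r7 m[wet→φ1] = [37, 44, 49]
r7 m[wet→φ2] = [27, 29, 31]
r7 m[wet→φ5] = [26, 29, 29]
r7 m[wind→φ4] = [0, 0, 0]
r7 m[rain→φ0] = [0, 0, 0]
r7 m[cld→φ1] = [0, 0, 0]
r7 m[sun→φ3] = [1, 0, 0]
r7 m[sun→φ4] = [30, 28, 27]
r7 m[snow→φ2] = [21, 22, 22]
r7 m[snow→φ3] = [43, 36, 40]
r7 m[snow→φ5] = [26, 18, 28]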